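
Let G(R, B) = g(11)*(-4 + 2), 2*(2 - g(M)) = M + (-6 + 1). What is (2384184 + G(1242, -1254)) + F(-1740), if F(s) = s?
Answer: 2382446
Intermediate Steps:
g(M) = 9/2 - M/2 (g(M) = 2 - (M + (-6 + 1))/2 = 2 - (M - 5)/2 = 2 - (-5 + M)/2 = 2 + (5/2 - M/2) = 9/2 - M/2)
G(R, B) = 2 (G(R, B) = (9/2 - 1/2*11)*(-4 + 2) = (9/2 - 11/2)*(-2) = -1*(-2) = 2)
(2384184 + G(1242, -1254)) + F(-1740) = (2384184 + 2) - 1740 = 2384186 - 1740 = 2382446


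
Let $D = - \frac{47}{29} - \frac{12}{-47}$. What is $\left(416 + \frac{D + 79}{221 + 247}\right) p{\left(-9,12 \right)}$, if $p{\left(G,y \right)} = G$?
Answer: $- \frac{66366390}{17719} \approx -3745.5$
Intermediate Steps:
$D = - \frac{1861}{1363}$ ($D = \left(-47\right) \frac{1}{29} - - \frac{12}{47} = - \frac{47}{29} + \frac{12}{47} = - \frac{1861}{1363} \approx -1.3654$)
$\left(416 + \frac{D + 79}{221 + 247}\right) p{\left(-9,12 \right)} = \left(416 + \frac{- \frac{1861}{1363} + 79}{221 + 247}\right) \left(-9\right) = \left(416 + \frac{105816}{1363 \cdot 468}\right) \left(-9\right) = \left(416 + \frac{105816}{1363} \cdot \frac{1}{468}\right) \left(-9\right) = \left(416 + \frac{8818}{53157}\right) \left(-9\right) = \frac{22122130}{53157} \left(-9\right) = - \frac{66366390}{17719}$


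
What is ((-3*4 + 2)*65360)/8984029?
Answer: -653600/8984029 ≈ -0.072751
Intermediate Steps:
((-3*4 + 2)*65360)/8984029 = ((-12 + 2)*65360)*(1/8984029) = -10*65360*(1/8984029) = -653600*1/8984029 = -653600/8984029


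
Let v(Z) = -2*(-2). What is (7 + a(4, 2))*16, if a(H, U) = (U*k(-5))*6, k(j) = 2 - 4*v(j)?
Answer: -2576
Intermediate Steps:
v(Z) = 4
k(j) = -14 (k(j) = 2 - 4*4 = 2 - 16 = -14)
a(H, U) = -84*U (a(H, U) = (U*(-14))*6 = -14*U*6 = -84*U)
(7 + a(4, 2))*16 = (7 - 84*2)*16 = (7 - 168)*16 = -161*16 = -2576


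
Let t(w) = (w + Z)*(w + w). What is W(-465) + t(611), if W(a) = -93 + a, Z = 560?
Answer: 1430404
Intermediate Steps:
t(w) = 2*w*(560 + w) (t(w) = (w + 560)*(w + w) = (560 + w)*(2*w) = 2*w*(560 + w))
W(-465) + t(611) = (-93 - 465) + 2*611*(560 + 611) = -558 + 2*611*1171 = -558 + 1430962 = 1430404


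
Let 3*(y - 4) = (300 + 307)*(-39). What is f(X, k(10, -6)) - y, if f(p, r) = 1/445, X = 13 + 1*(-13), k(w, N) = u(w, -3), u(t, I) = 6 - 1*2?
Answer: 3509716/445 ≈ 7887.0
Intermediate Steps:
u(t, I) = 4 (u(t, I) = 6 - 2 = 4)
k(w, N) = 4
X = 0 (X = 13 - 13 = 0)
f(p, r) = 1/445
y = -7887 (y = 4 + ((300 + 307)*(-39))/3 = 4 + (607*(-39))/3 = 4 + (⅓)*(-23673) = 4 - 7891 = -7887)
f(X, k(10, -6)) - y = 1/445 - 1*(-7887) = 1/445 + 7887 = 3509716/445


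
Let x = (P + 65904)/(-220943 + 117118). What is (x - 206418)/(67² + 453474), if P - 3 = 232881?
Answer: -21431647638/47548008475 ≈ -0.45074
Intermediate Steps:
P = 232884 (P = 3 + 232881 = 232884)
x = -298788/103825 (x = (232884 + 65904)/(-220943 + 117118) = 298788/(-103825) = 298788*(-1/103825) = -298788/103825 ≈ -2.8778)
(x - 206418)/(67² + 453474) = (-298788/103825 - 206418)/(67² + 453474) = -21431647638/(103825*(4489 + 453474)) = -21431647638/103825/457963 = -21431647638/103825*1/457963 = -21431647638/47548008475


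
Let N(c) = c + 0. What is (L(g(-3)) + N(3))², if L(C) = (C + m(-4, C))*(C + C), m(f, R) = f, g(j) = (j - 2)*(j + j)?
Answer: 2442969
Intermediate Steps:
N(c) = c
g(j) = 2*j*(-2 + j) (g(j) = (-2 + j)*(2*j) = 2*j*(-2 + j))
L(C) = 2*C*(-4 + C) (L(C) = (C - 4)*(C + C) = (-4 + C)*(2*C) = 2*C*(-4 + C))
(L(g(-3)) + N(3))² = (2*(2*(-3)*(-2 - 3))*(-4 + 2*(-3)*(-2 - 3)) + 3)² = (2*(2*(-3)*(-5))*(-4 + 2*(-3)*(-5)) + 3)² = (2*30*(-4 + 30) + 3)² = (2*30*26 + 3)² = (1560 + 3)² = 1563² = 2442969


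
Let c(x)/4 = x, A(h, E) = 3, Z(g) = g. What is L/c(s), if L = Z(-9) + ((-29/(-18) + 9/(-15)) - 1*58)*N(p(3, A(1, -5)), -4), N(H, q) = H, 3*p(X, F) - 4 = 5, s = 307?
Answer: -5399/36840 ≈ -0.14655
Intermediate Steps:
p(X, F) = 3 (p(X, F) = 4/3 + (1/3)*5 = 4/3 + 5/3 = 3)
c(x) = 4*x
L = -5399/30 (L = -9 + ((-29/(-18) + 9/(-15)) - 1*58)*3 = -9 + ((-29*(-1/18) + 9*(-1/15)) - 58)*3 = -9 + ((29/18 - 3/5) - 58)*3 = -9 + (91/90 - 58)*3 = -9 - 5129/90*3 = -9 - 5129/30 = -5399/30 ≈ -179.97)
L/c(s) = -5399/(30*(4*307)) = -5399/30/1228 = -5399/30*1/1228 = -5399/36840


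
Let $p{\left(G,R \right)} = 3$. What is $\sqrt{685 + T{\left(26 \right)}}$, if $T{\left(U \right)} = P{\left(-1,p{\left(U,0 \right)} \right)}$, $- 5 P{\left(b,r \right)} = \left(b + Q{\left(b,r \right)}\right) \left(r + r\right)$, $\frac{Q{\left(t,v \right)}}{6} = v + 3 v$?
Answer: $\frac{\sqrt{14995}}{5} \approx 24.491$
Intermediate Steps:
$Q{\left(t,v \right)} = 24 v$ ($Q{\left(t,v \right)} = 6 \left(v + 3 v\right) = 6 \cdot 4 v = 24 v$)
$P{\left(b,r \right)} = - \frac{2 r \left(b + 24 r\right)}{5}$ ($P{\left(b,r \right)} = - \frac{\left(b + 24 r\right) \left(r + r\right)}{5} = - \frac{\left(b + 24 r\right) 2 r}{5} = - \frac{2 r \left(b + 24 r\right)}{5}$)
$T{\left(U \right)} = - \frac{426}{5}$ ($T{\left(U \right)} = \left(- \frac{2}{5}\right) 3 \left(-1 + 24 \cdot 3\right) = \left(- \frac{2}{5}\right) 3 \left(-1 + 72\right) = \left(- \frac{2}{5}\right) 3 \cdot 71 = - \frac{426}{5}$)
$\sqrt{685 + T{\left(26 \right)}} = \sqrt{685 - \frac{426}{5}} = \sqrt{\frac{2999}{5}} = \frac{\sqrt{14995}}{5}$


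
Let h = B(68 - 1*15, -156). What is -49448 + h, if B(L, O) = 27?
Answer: -49421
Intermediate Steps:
h = 27
-49448 + h = -49448 + 27 = -49421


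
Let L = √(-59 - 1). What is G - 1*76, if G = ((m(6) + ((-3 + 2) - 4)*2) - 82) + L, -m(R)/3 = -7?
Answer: -147 + 2*I*√15 ≈ -147.0 + 7.746*I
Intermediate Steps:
m(R) = 21 (m(R) = -3*(-7) = 21)
L = 2*I*√15 (L = √(-60) = 2*I*√15 ≈ 7.746*I)
G = -71 + 2*I*√15 (G = ((21 + ((-3 + 2) - 4)*2) - 82) + 2*I*√15 = ((21 + (-1 - 4)*2) - 82) + 2*I*√15 = ((21 - 5*2) - 82) + 2*I*√15 = ((21 - 10) - 82) + 2*I*√15 = (11 - 82) + 2*I*√15 = -71 + 2*I*√15 ≈ -71.0 + 7.746*I)
G - 1*76 = (-71 + 2*I*√15) - 1*76 = (-71 + 2*I*√15) - 76 = -147 + 2*I*√15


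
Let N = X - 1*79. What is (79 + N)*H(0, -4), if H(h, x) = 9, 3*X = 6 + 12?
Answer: 54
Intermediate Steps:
X = 6 (X = (6 + 12)/3 = (⅓)*18 = 6)
N = -73 (N = 6 - 1*79 = 6 - 79 = -73)
(79 + N)*H(0, -4) = (79 - 73)*9 = 6*9 = 54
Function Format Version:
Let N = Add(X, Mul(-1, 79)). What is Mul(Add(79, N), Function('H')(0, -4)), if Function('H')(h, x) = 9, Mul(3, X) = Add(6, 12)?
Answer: 54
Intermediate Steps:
X = 6 (X = Mul(Rational(1, 3), Add(6, 12)) = Mul(Rational(1, 3), 18) = 6)
N = -73 (N = Add(6, Mul(-1, 79)) = Add(6, -79) = -73)
Mul(Add(79, N), Function('H')(0, -4)) = Mul(Add(79, -73), 9) = Mul(6, 9) = 54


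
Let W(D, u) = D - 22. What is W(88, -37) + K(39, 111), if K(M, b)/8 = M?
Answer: 378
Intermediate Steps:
K(M, b) = 8*M
W(D, u) = -22 + D
W(88, -37) + K(39, 111) = (-22 + 88) + 8*39 = 66 + 312 = 378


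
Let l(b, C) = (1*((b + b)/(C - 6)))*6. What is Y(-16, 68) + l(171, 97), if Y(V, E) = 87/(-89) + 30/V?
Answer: 1276203/64792 ≈ 19.697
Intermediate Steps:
l(b, C) = 12*b/(-6 + C) (l(b, C) = (1*((2*b)/(-6 + C)))*6 = (1*(2*b/(-6 + C)))*6 = (2*b/(-6 + C))*6 = 12*b/(-6 + C))
Y(V, E) = -87/89 + 30/V (Y(V, E) = 87*(-1/89) + 30/V = -87/89 + 30/V)
Y(-16, 68) + l(171, 97) = (-87/89 + 30/(-16)) + 12*171/(-6 + 97) = (-87/89 + 30*(-1/16)) + 12*171/91 = (-87/89 - 15/8) + 12*171*(1/91) = -2031/712 + 2052/91 = 1276203/64792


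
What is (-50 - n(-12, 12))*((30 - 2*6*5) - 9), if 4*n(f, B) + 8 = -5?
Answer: 7293/4 ≈ 1823.3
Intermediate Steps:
n(f, B) = -13/4 (n(f, B) = -2 + (¼)*(-5) = -2 - 5/4 = -13/4)
(-50 - n(-12, 12))*((30 - 2*6*5) - 9) = (-50 - 1*(-13/4))*((30 - 2*6*5) - 9) = (-50 + 13/4)*((30 - 12*5) - 9) = -187*((30 - 60) - 9)/4 = -187*(-30 - 9)/4 = -187/4*(-39) = 7293/4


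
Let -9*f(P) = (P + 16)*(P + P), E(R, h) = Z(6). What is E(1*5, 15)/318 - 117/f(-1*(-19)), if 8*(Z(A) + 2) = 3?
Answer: 1330771/1691760 ≈ 0.78662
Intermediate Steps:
Z(A) = -13/8 (Z(A) = -2 + (1/8)*3 = -2 + 3/8 = -13/8)
E(R, h) = -13/8
f(P) = -2*P*(16 + P)/9 (f(P) = -(P + 16)*(P + P)/9 = -(16 + P)*2*P/9 = -2*P*(16 + P)/9)
E(1*5, 15)/318 - 117/f(-1*(-19)) = -13/8/318 - 117*(-9/(38*(16 - 1*(-19)))) = -13/8*1/318 - 117*(-9/(38*(16 + 19))) = -13/2544 - 117/((-2/9*19*35)) = -13/2544 - 117/(-1330/9) = -13/2544 - 117*(-9/1330) = -13/2544 + 1053/1330 = 1330771/1691760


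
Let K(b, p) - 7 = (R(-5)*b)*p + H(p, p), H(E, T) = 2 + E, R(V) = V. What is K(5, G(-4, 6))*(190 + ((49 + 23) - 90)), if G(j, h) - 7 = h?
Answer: -52116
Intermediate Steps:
G(j, h) = 7 + h
K(b, p) = 9 + p - 5*b*p (K(b, p) = 7 + ((-5*b)*p + (2 + p)) = 7 + (-5*b*p + (2 + p)) = 7 + (2 + p - 5*b*p) = 9 + p - 5*b*p)
K(5, G(-4, 6))*(190 + ((49 + 23) - 90)) = (9 + (7 + 6) - 5*5*(7 + 6))*(190 + ((49 + 23) - 90)) = (9 + 13 - 5*5*13)*(190 + (72 - 90)) = (9 + 13 - 325)*(190 - 18) = -303*172 = -52116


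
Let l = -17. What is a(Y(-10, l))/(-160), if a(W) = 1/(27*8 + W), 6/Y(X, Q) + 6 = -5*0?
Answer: -1/34400 ≈ -2.9070e-5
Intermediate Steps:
Y(X, Q) = -1 (Y(X, Q) = 6/(-6 - 5*0) = 6/(-6 + 0) = 6/(-6) = 6*(-1/6) = -1)
a(W) = 1/(216 + W)
a(Y(-10, l))/(-160) = 1/((216 - 1)*(-160)) = -1/160/215 = (1/215)*(-1/160) = -1/34400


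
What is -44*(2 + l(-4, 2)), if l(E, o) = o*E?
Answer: 264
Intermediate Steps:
l(E, o) = E*o
-44*(2 + l(-4, 2)) = -44*(2 - 4*2) = -44*(2 - 8) = -44*(-6) = -1*(-264) = 264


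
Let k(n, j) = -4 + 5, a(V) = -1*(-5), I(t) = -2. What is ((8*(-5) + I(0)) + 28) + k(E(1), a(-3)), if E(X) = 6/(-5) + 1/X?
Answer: -13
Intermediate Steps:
E(X) = -6/5 + 1/X (E(X) = 6*(-⅕) + 1/X = -6/5 + 1/X)
a(V) = 5
k(n, j) = 1
((8*(-5) + I(0)) + 28) + k(E(1), a(-3)) = ((8*(-5) - 2) + 28) + 1 = ((-40 - 2) + 28) + 1 = (-42 + 28) + 1 = -14 + 1 = -13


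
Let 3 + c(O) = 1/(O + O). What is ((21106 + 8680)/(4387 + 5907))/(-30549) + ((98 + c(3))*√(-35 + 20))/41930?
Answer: -14893/157235703 + 571*I*√15/251580 ≈ -9.4718e-5 + 0.0087903*I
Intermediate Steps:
c(O) = -3 + 1/(2*O) (c(O) = -3 + 1/(O + O) = -3 + 1/(2*O))
((21106 + 8680)/(4387 + 5907))/(-30549) + ((98 + c(3))*√(-35 + 20))/41930 = ((21106 + 8680)/(4387 + 5907))/(-30549) + ((98 + (-3 + (½)/3))*√(-35 + 20))/41930 = (29786/10294)*(-1/30549) + ((98 + (-3 + (½)*(⅓)))*√(-15))*(1/41930) = (29786*(1/10294))*(-1/30549) + ((98 + (-3 + ⅙))*(I*√15))*(1/41930) = (14893/5147)*(-1/30549) + ((98 - 17/6)*(I*√15))*(1/41930) = -14893/157235703 + (571*(I*√15)/6)*(1/41930) = -14893/157235703 + (571*I*√15/6)*(1/41930) = -14893/157235703 + 571*I*√15/251580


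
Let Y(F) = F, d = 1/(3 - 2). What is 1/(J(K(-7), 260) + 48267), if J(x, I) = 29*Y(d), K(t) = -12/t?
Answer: 1/48296 ≈ 2.0706e-5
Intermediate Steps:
d = 1 (d = 1/1 = 1)
J(x, I) = 29 (J(x, I) = 29*1 = 29)
1/(J(K(-7), 260) + 48267) = 1/(29 + 48267) = 1/48296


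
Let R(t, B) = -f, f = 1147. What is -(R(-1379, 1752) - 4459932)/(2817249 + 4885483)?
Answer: 4461079/7702732 ≈ 0.57915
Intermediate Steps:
R(t, B) = -1147 (R(t, B) = -1*1147 = -1147)
-(R(-1379, 1752) - 4459932)/(2817249 + 4885483) = -(-1147 - 4459932)/(2817249 + 4885483) = -(-4461079)/7702732 = -1*(-4461079/7702732) = 4461079/7702732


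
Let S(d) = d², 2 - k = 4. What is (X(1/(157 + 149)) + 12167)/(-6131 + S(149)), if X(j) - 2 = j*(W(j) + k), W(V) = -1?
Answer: 1241237/1639140 ≈ 0.75725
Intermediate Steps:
k = -2 (k = 2 - 1*4 = 2 - 4 = -2)
X(j) = 2 - 3*j (X(j) = 2 + j*(-1 - 2) = 2 + j*(-3) = 2 - 3*j)
(X(1/(157 + 149)) + 12167)/(-6131 + S(149)) = ((2 - 3/(157 + 149)) + 12167)/(-6131 + 149²) = ((2 - 3/306) + 12167)/(-6131 + 22201) = ((2 - 3*1/306) + 12167)/16070 = ((2 - 1/102) + 12167)*(1/16070) = (203/102 + 12167)*(1/16070) = (1241237/102)*(1/16070) = 1241237/1639140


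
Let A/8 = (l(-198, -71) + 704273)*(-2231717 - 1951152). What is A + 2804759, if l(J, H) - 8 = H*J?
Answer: -24037740671969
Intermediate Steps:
l(J, H) = 8 + H*J
A = -24037743476728 (A = 8*(((8 - 71*(-198)) + 704273)*(-2231717 - 1951152)) = 8*(((8 + 14058) + 704273)*(-4182869)) = 8*((14066 + 704273)*(-4182869)) = 8*(718339*(-4182869)) = 8*(-3004717934591) = -24037743476728)
A + 2804759 = -24037743476728 + 2804759 = -24037740671969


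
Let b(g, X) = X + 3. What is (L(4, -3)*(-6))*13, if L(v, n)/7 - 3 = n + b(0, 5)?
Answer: -4368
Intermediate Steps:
b(g, X) = 3 + X
L(v, n) = 77 + 7*n (L(v, n) = 21 + 7*(n + (3 + 5)) = 21 + 7*(n + 8) = 21 + 7*(8 + n) = 21 + (56 + 7*n) = 77 + 7*n)
(L(4, -3)*(-6))*13 = ((77 + 7*(-3))*(-6))*13 = ((77 - 21)*(-6))*13 = (56*(-6))*13 = -336*13 = -4368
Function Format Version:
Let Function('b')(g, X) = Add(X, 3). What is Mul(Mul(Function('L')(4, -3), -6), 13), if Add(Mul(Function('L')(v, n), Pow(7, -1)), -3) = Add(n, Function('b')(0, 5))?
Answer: -4368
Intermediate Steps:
Function('b')(g, X) = Add(3, X)
Function('L')(v, n) = Add(77, Mul(7, n)) (Function('L')(v, n) = Add(21, Mul(7, Add(n, Add(3, 5)))) = Add(21, Mul(7, Add(n, 8))) = Add(21, Mul(7, Add(8, n))) = Add(21, Add(56, Mul(7, n))) = Add(77, Mul(7, n)))
Mul(Mul(Function('L')(4, -3), -6), 13) = Mul(Mul(Add(77, Mul(7, -3)), -6), 13) = Mul(Mul(Add(77, -21), -6), 13) = Mul(Mul(56, -6), 13) = Mul(-336, 13) = -4368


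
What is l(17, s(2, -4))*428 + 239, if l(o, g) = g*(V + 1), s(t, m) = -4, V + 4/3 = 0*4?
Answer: 2429/3 ≈ 809.67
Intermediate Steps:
V = -4/3 (V = -4/3 + 0*4 = -4/3 + 0 = -4/3 ≈ -1.3333)
l(o, g) = -g/3 (l(o, g) = g*(-4/3 + 1) = g*(-⅓) = -g/3)
l(17, s(2, -4))*428 + 239 = -⅓*(-4)*428 + 239 = (4/3)*428 + 239 = 1712/3 + 239 = 2429/3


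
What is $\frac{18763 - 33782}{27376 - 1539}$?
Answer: $- \frac{15019}{25837} \approx -0.5813$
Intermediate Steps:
$\frac{18763 - 33782}{27376 - 1539} = - \frac{15019}{25837}$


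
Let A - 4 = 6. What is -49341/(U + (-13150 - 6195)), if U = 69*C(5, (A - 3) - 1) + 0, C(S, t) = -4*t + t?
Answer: 49341/20587 ≈ 2.3967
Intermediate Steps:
A = 10 (A = 4 + 6 = 10)
C(S, t) = -3*t
U = -1242 (U = 69*(-3*((10 - 3) - 1)) + 0 = 69*(-3*(7 - 1)) + 0 = 69*(-3*6) + 0 = 69*(-18) + 0 = -1242 + 0 = -1242)
-49341/(U + (-13150 - 6195)) = -49341/(-1242 + (-13150 - 6195)) = -49341/(-1242 - 19345) = -49341/(-20587) = -49341*(-1/20587) = 49341/20587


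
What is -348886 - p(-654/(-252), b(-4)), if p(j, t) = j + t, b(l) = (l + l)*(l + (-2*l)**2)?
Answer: -14633161/42 ≈ -3.4841e+5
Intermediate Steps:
b(l) = 2*l*(l + 4*l**2) (b(l) = (2*l)*(l + 4*l**2) = 2*l*(l + 4*l**2))
-348886 - p(-654/(-252), b(-4)) = -348886 - (-654/(-252) + (-4)**2*(2 + 8*(-4))) = -348886 - (-654*(-1/252) + 16*(2 - 32)) = -348886 - (109/42 + 16*(-30)) = -348886 - (109/42 - 480) = -348886 - 1*(-20051/42) = -348886 + 20051/42 = -14633161/42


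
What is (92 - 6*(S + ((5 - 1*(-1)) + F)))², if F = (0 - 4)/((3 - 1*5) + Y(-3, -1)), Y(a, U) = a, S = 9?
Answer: 196/25 ≈ 7.8400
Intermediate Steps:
F = ⅘ (F = (0 - 4)/((3 - 1*5) - 3) = -4/((3 - 5) - 3) = -4/(-2 - 3) = -4/(-5) = -4*(-⅕) = ⅘ ≈ 0.80000)
(92 - 6*(S + ((5 - 1*(-1)) + F)))² = (92 - 6*(9 + ((5 - 1*(-1)) + ⅘)))² = (92 - 6*(9 + ((5 + 1) + ⅘)))² = (92 - 6*(9 + (6 + ⅘)))² = (92 - 6*(9 + 34/5))² = (92 - 6*79/5)² = (92 - 474/5)² = (-14/5)² = 196/25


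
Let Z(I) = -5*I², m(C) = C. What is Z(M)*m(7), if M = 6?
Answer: -1260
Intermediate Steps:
Z(M)*m(7) = -5*6²*7 = -5*36*7 = -180*7 = -1260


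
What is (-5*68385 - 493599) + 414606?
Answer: -420918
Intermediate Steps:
(-5*68385 - 493599) + 414606 = (-341925 - 493599) + 414606 = -835524 + 414606 = -420918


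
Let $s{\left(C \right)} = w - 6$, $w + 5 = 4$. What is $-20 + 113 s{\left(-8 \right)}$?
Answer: $-811$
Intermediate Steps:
$w = -1$ ($w = -5 + 4 = -1$)
$s{\left(C \right)} = -7$ ($s{\left(C \right)} = -1 - 6 = -7$)
$-20 + 113 s{\left(-8 \right)} = -20 + 113 \left(-7\right) = -20 - 791 = -811$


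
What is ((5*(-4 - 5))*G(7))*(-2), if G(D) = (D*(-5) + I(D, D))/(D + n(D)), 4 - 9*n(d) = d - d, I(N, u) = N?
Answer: -22680/67 ≈ -338.51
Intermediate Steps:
n(d) = 4/9 (n(d) = 4/9 - (d - d)/9 = 4/9 - ⅑*0 = 4/9 + 0 = 4/9)
G(D) = -4*D/(4/9 + D) (G(D) = (D*(-5) + D)/(D + 4/9) = (-5*D + D)/(4/9 + D) = (-4*D)/(4/9 + D) = -4*D/(4/9 + D))
((5*(-4 - 5))*G(7))*(-2) = ((5*(-4 - 5))*(-36*7/(4 + 9*7)))*(-2) = ((5*(-9))*(-36*7/(4 + 63)))*(-2) = -(-1620)*7/67*(-2) = -45*(-252/67)*(-2) = (11340/67)*(-2) = -22680/67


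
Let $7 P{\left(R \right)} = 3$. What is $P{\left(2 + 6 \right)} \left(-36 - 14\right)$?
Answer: $- \frac{150}{7} \approx -21.429$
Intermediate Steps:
$P{\left(R \right)} = \frac{3}{7}$ ($P{\left(R \right)} = \frac{1}{7} \cdot 3 = \frac{3}{7}$)
$P{\left(2 + 6 \right)} \left(-36 - 14\right) = \frac{3 \left(-36 - 14\right)}{7} = \frac{3}{7} \left(-50\right) = - \frac{150}{7}$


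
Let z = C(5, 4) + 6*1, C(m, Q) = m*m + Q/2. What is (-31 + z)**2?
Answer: 4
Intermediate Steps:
C(m, Q) = m**2 + Q/2 (C(m, Q) = m**2 + Q*(1/2) = m**2 + Q/2)
z = 33 (z = (5**2 + (1/2)*4) + 6*1 = (25 + 2) + 6 = 27 + 6 = 33)
(-31 + z)**2 = (-31 + 33)**2 = 2**2 = 4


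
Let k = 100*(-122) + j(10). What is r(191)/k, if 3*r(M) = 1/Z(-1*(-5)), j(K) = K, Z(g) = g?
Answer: -1/182850 ≈ -5.4690e-6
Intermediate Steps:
r(M) = 1/15 (r(M) = 1/(3*((-1*(-5)))) = (⅓)/5 = (⅓)*(⅕) = 1/15)
k = -12190 (k = 100*(-122) + 10 = -12200 + 10 = -12190)
r(191)/k = (1/15)/(-12190) = (1/15)*(-1/12190) = -1/182850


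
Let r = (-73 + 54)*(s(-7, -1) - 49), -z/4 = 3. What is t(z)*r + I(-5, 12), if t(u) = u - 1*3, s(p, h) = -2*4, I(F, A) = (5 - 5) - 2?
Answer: -16247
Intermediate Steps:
z = -12 (z = -4*3 = -12)
I(F, A) = -2 (I(F, A) = 0 - 2 = -2)
s(p, h) = -8
t(u) = -3 + u (t(u) = u - 3 = -3 + u)
r = 1083 (r = (-73 + 54)*(-8 - 49) = -19*(-57) = 1083)
t(z)*r + I(-5, 12) = (-3 - 12)*1083 - 2 = -15*1083 - 2 = -16245 - 2 = -16247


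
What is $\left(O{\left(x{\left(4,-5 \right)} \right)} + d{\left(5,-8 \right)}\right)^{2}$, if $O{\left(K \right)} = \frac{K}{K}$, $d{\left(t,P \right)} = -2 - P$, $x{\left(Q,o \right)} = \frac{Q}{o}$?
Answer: $49$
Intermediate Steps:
$O{\left(K \right)} = 1$
$\left(O{\left(x{\left(4,-5 \right)} \right)} + d{\left(5,-8 \right)}\right)^{2} = \left(1 - -6\right)^{2} = \left(1 + \left(-2 + 8\right)\right)^{2} = \left(1 + 6\right)^{2} = 7^{2} = 49$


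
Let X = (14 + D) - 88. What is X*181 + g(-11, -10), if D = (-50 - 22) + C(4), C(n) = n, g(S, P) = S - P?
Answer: -25703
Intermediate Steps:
D = -68 (D = (-50 - 22) + 4 = -72 + 4 = -68)
X = -142 (X = (14 - 68) - 88 = -54 - 88 = -142)
X*181 + g(-11, -10) = -142*181 + (-11 - 1*(-10)) = -25702 + (-11 + 10) = -25702 - 1 = -25703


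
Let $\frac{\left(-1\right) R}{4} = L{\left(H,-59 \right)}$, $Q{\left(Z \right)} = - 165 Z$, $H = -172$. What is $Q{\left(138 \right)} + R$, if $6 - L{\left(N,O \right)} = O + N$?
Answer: $-23718$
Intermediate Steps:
$L{\left(N,O \right)} = 6 - N - O$ ($L{\left(N,O \right)} = 6 - \left(O + N\right) = 6 - \left(N + O\right) = 6 - N - O$)
$R = -948$ ($R = - 4 \left(6 - -172 - -59\right) = - 4 \left(6 + 172 + 59\right) = \left(-4\right) 237 = -948$)
$Q{\left(138 \right)} + R = \left(-165\right) 138 - 948 = -22770 - 948 = -23718$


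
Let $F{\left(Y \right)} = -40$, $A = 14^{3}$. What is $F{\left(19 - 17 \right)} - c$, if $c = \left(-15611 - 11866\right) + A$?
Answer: $24693$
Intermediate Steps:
$A = 2744$
$c = -24733$ ($c = \left(-15611 - 11866\right) + 2744 = -27477 + 2744 = -24733$)
$F{\left(19 - 17 \right)} - c = -40 - -24733 = -40 + 24733 = 24693$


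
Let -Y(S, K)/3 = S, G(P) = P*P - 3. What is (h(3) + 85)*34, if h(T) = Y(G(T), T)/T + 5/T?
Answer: 8228/3 ≈ 2742.7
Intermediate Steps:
G(P) = -3 + P**2 (G(P) = P**2 - 3 = -3 + P**2)
Y(S, K) = -3*S
h(T) = 5/T + (9 - 3*T**2)/T (h(T) = (-3*(-3 + T**2))/T + 5/T = (9 - 3*T**2)/T + 5/T = 5/T + (9 - 3*T**2)/T)
(h(3) + 85)*34 = ((-3*3 + 14/3) + 85)*34 = ((-9 + 14*(1/3)) + 85)*34 = ((-9 + 14/3) + 85)*34 = (-13/3 + 85)*34 = (242/3)*34 = 8228/3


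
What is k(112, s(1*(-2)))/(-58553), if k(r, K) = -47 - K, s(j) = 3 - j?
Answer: 52/58553 ≈ 0.00088808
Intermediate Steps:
k(112, s(1*(-2)))/(-58553) = (-47 - (3 - (-2)))/(-58553) = (-47 - (3 - 1*(-2)))*(-1/58553) = (-47 - (3 + 2))*(-1/58553) = (-47 - 1*5)*(-1/58553) = (-47 - 5)*(-1/58553) = -52*(-1/58553) = 52/58553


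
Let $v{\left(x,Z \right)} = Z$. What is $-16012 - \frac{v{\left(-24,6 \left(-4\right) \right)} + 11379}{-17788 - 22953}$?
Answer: $- \frac{652333537}{40741} \approx -16012.0$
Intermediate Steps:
$-16012 - \frac{v{\left(-24,6 \left(-4\right) \right)} + 11379}{-17788 - 22953} = -16012 - \frac{6 \left(-4\right) + 11379}{-17788 - 22953} = -16012 - \frac{-24 + 11379}{-40741} = -16012 - 11355 \left(- \frac{1}{40741}\right) = -16012 - - \frac{11355}{40741} = -16012 + \frac{11355}{40741} = - \frac{652333537}{40741}$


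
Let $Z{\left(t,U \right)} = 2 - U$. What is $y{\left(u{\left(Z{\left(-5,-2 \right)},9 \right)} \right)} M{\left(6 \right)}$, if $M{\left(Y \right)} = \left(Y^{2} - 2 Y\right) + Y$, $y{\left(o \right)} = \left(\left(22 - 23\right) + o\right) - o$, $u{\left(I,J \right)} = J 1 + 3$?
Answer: $-30$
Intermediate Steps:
$u{\left(I,J \right)} = 3 + J$ ($u{\left(I,J \right)} = J + 3 = 3 + J$)
$y{\left(o \right)} = -1$ ($y{\left(o \right)} = \left(-1 + o\right) - o = -1$)
$M{\left(Y \right)} = Y^{2} - Y$
$y{\left(u{\left(Z{\left(-5,-2 \right)},9 \right)} \right)} M{\left(6 \right)} = - 6 \left(-1 + 6\right) = - 6 \cdot 5 = \left(-1\right) 30 = -30$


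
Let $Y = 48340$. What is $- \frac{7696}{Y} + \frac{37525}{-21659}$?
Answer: $- \frac{495161541}{261749015} \approx -1.8917$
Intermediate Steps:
$- \frac{7696}{Y} + \frac{37525}{-21659} = - \frac{7696}{48340} + \frac{37525}{-21659} = \left(-7696\right) \frac{1}{48340} + 37525 \left(- \frac{1}{21659}\right) = - \frac{1924}{12085} - \frac{37525}{21659} = - \frac{495161541}{261749015}$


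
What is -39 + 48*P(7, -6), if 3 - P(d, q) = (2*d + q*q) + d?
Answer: -2631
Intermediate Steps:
P(d, q) = 3 - q² - 3*d (P(d, q) = 3 - ((2*d + q*q) + d) = 3 - ((2*d + q²) + d) = 3 - ((q² + 2*d) + d) = 3 - (q² + 3*d) = 3 + (-q² - 3*d) = 3 - q² - 3*d)
-39 + 48*P(7, -6) = -39 + 48*(3 - 1*(-6)² - 3*7) = -39 + 48*(3 - 1*36 - 21) = -39 + 48*(3 - 36 - 21) = -39 + 48*(-54) = -39 - 2592 = -2631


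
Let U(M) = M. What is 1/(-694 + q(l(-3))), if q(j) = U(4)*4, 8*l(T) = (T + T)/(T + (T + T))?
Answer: -1/678 ≈ -0.0014749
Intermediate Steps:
l(T) = 1/12 (l(T) = ((T + T)/(T + (T + T)))/8 = ((2*T)/(T + 2*T))/8 = ((2*T)/((3*T)))/8 = ((2*T)*(1/(3*T)))/8 = (⅛)*(⅔) = 1/12)
q(j) = 16 (q(j) = 4*4 = 16)
1/(-694 + q(l(-3))) = 1/(-694 + 16) = 1/(-678) = -1/678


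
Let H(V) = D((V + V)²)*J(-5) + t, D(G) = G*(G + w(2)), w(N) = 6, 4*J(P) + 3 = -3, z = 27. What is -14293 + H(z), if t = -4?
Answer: -12795125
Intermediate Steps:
J(P) = -3/2 (J(P) = -¾ + (¼)*(-3) = -¾ - ¾ = -3/2)
D(G) = G*(6 + G) (D(G) = G*(G + 6) = G*(6 + G))
H(V) = -4 - 6*V²*(6 + 4*V²) (H(V) = ((V + V)²*(6 + (V + V)²))*(-3/2) - 4 = ((2*V)²*(6 + (2*V)²))*(-3/2) - 4 = ((4*V²)*(6 + 4*V²))*(-3/2) - 4 = (4*V²*(6 + 4*V²))*(-3/2) - 4 = -6*V²*(6 + 4*V²) - 4 = -4 - 6*V²*(6 + 4*V²))
-14293 + H(z) = -14293 + (-4 - 36*27² - 24*27⁴) = -14293 + (-4 - 36*729 - 24*531441) = -14293 + (-4 - 26244 - 12754584) = -14293 - 12780832 = -12795125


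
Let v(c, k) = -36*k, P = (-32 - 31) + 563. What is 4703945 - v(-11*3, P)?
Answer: 4721945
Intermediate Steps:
P = 500 (P = -63 + 563 = 500)
4703945 - v(-11*3, P) = 4703945 - (-36)*500 = 4703945 - 1*(-18000) = 4703945 + 18000 = 4721945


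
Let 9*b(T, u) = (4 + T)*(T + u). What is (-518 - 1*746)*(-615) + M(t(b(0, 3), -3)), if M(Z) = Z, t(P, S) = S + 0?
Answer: 777357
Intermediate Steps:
b(T, u) = (4 + T)*(T + u)/9 (b(T, u) = ((4 + T)*(T + u))/9 = (4 + T)*(T + u)/9)
t(P, S) = S
(-518 - 1*746)*(-615) + M(t(b(0, 3), -3)) = (-518 - 1*746)*(-615) - 3 = (-518 - 746)*(-615) - 3 = -1264*(-615) - 3 = 777360 - 3 = 777357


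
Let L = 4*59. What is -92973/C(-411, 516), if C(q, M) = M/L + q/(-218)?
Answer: -398606242/17457 ≈ -22834.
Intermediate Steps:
L = 236
C(q, M) = -q/218 + M/236 (C(q, M) = M/236 + q/(-218) = M*(1/236) + q*(-1/218) = M/236 - q/218 = -q/218 + M/236)
-92973/C(-411, 516) = -92973/(-1/218*(-411) + (1/236)*516) = -92973/(411/218 + 129/59) = -92973/52371/12862 = -92973*12862/52371 = -398606242/17457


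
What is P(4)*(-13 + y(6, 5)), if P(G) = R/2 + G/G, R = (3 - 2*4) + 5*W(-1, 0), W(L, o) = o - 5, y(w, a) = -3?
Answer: 224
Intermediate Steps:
W(L, o) = -5 + o
R = -30 (R = (3 - 2*4) + 5*(-5 + 0) = (3 - 8) + 5*(-5) = -5 - 25 = -30)
P(G) = -14 (P(G) = -30/2 + G/G = -30*½ + 1 = -15 + 1 = -14)
P(4)*(-13 + y(6, 5)) = -14*(-13 - 3) = -14*(-16) = 224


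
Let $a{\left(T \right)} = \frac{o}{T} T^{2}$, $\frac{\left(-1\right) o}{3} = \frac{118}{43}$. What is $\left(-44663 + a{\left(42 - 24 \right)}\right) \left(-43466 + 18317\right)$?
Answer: $\frac{48459130269}{43} \approx 1.127 \cdot 10^{9}$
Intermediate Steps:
$o = - \frac{354}{43}$ ($o = - 3 \cdot \frac{118}{43} = - 3 \cdot 118 \cdot \frac{1}{43} = \left(-3\right) \frac{118}{43} = - \frac{354}{43} \approx -8.2326$)
$a{\left(T \right)} = - \frac{354 T}{43}$ ($a{\left(T \right)} = - \frac{354}{43 T} T^{2} = - \frac{354 T}{43}$)
$\left(-44663 + a{\left(42 - 24 \right)}\right) \left(-43466 + 18317\right) = \left(-44663 - \frac{354 \left(42 - 24\right)}{43}\right) \left(-43466 + 18317\right) = \left(-44663 - \frac{6372}{43}\right) \left(-25149\right) = \left(- \frac{1926881}{43}\right) \left(-25149\right) = \frac{48459130269}{43}$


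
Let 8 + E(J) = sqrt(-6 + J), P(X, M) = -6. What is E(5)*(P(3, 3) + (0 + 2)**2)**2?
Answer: -32 + 4*I ≈ -32.0 + 4.0*I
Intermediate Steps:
E(J) = -8 + sqrt(-6 + J)
E(5)*(P(3, 3) + (0 + 2)**2)**2 = (-8 + sqrt(-6 + 5))*(-6 + (0 + 2)**2)**2 = (-8 + sqrt(-1))*(-6 + 2**2)**2 = (-8 + I)*(-6 + 4)**2 = (-8 + I)*(-2)**2 = (-8 + I)*4 = -32 + 4*I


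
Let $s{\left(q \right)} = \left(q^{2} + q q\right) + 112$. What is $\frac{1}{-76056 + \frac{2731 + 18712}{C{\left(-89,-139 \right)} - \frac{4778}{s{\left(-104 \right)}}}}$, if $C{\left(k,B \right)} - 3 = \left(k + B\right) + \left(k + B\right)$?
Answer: $- \frac{4927405}{374991842976} \approx -1.314 \cdot 10^{-5}$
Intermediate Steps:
$s{\left(q \right)} = 112 + 2 q^{2}$ ($s{\left(q \right)} = \left(q^{2} + q^{2}\right) + 112 = 2 q^{2} + 112 = 112 + 2 q^{2}$)
$C{\left(k,B \right)} = 3 + 2 B + 2 k$ ($C{\left(k,B \right)} = 3 + \left(\left(k + B\right) + \left(k + B\right)\right) = 3 + \left(\left(B + k\right) + \left(B + k\right)\right) = 3 + \left(2 B + 2 k\right) = 3 + 2 B + 2 k$)
$\frac{1}{-76056 + \frac{2731 + 18712}{C{\left(-89,-139 \right)} - \frac{4778}{s{\left(-104 \right)}}}} = \frac{1}{-76056 + \frac{2731 + 18712}{\left(3 + 2 \left(-139\right) + 2 \left(-89\right)\right) - \frac{4778}{112 + 2 \left(-104\right)^{2}}}} = \frac{1}{-76056 + \frac{21443}{\left(3 - 278 - 178\right) - \frac{4778}{112 + 2 \cdot 10816}}} = \frac{1}{-76056 + \frac{21443}{-453 - \frac{4778}{112 + 21632}}} = \frac{1}{-76056 + \frac{21443}{-453 - \frac{4778}{21744}}} = \frac{1}{-76056 + \frac{21443}{-453 - \frac{2389}{10872}}} = \frac{1}{-76056 + \frac{21443}{- \frac{4927405}{10872}}} = \frac{1}{-76056 + 21443 \left(- \frac{10872}{4927405}\right)} = \frac{1}{-76056 - \frac{233128296}{4927405}} = \frac{1}{- \frac{374991842976}{4927405}} = - \frac{4927405}{374991842976}$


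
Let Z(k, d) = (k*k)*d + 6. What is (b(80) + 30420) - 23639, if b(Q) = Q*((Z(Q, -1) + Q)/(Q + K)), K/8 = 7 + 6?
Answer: 92823/23 ≈ 4035.8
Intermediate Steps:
K = 104 (K = 8*(7 + 6) = 8*13 = 104)
Z(k, d) = 6 + d*k**2 (Z(k, d) = k**2*d + 6 = d*k**2 + 6 = 6 + d*k**2)
b(Q) = Q*(6 + Q - Q**2)/(104 + Q) (b(Q) = Q*(((6 - Q**2) + Q)/(Q + 104)) = Q*((6 + Q - Q**2)/(104 + Q)) = Q*(6 + Q - Q**2)/(104 + Q))
(b(80) + 30420) - 23639 = (80*(6 + 80 - 1*80**2)/(104 + 80) + 30420) - 23639 = (80*(6 + 80 - 1*6400)/184 + 30420) - 23639 = (80*(1/184)*(6 + 80 - 6400) + 30420) - 23639 = (80*(1/184)*(-6314) + 30420) - 23639 = (-63140/23 + 30420) - 23639 = 636520/23 - 23639 = 92823/23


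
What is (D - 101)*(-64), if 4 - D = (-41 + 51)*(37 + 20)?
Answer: 42688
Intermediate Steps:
D = -566 (D = 4 - (-41 + 51)*(37 + 20) = 4 - 10*57 = 4 - 1*570 = 4 - 570 = -566)
(D - 101)*(-64) = (-566 - 101)*(-64) = -667*(-64) = 42688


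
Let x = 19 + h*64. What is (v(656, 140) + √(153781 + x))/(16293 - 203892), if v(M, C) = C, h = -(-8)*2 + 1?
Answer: -140/187599 - 2*√38722/187599 ≈ -0.0028441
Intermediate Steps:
h = 17 (h = -2*(-8) + 1 = 16 + 1 = 17)
x = 1107 (x = 19 + 17*64 = 19 + 1088 = 1107)
(v(656, 140) + √(153781 + x))/(16293 - 203892) = (140 + √(153781 + 1107))/(16293 - 203892) = (140 + √154888)/(-187599) = (140 + 2*√38722)*(-1/187599) = -140/187599 - 2*√38722/187599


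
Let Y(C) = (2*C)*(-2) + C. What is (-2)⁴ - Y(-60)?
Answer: -164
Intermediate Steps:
Y(C) = -3*C (Y(C) = -4*C + C = -3*C)
(-2)⁴ - Y(-60) = (-2)⁴ - (-3)*(-60) = 16 - 1*180 = 16 - 180 = -164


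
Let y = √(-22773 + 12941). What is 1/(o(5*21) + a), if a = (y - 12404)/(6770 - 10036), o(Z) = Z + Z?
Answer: 285066278/60946577941 + 1633*I*√2458/121893155882 ≈ 0.0046773 + 6.642e-7*I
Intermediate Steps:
y = 2*I*√2458 (y = √(-9832) = 2*I*√2458 ≈ 99.156*I)
o(Z) = 2*Z
a = 6202/1633 - I*√2458/1633 (a = (2*I*√2458 - 12404)/(6770 - 10036) = (-12404 + 2*I*√2458)/(-3266) = (-12404 + 2*I*√2458)*(-1/3266) = 6202/1633 - I*√2458/1633 ≈ 3.7979 - 0.03036*I)
1/(o(5*21) + a) = 1/(2*(5*21) + (6202/1633 - I*√2458/1633)) = 1/(2*105 + (6202/1633 - I*√2458/1633)) = 1/(210 + (6202/1633 - I*√2458/1633)) = 1/(349132/1633 - I*√2458/1633)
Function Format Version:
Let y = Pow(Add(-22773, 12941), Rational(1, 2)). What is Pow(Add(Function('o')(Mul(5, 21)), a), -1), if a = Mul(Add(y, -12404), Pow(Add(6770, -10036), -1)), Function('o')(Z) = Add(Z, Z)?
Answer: Add(Rational(285066278, 60946577941), Mul(Rational(1633, 121893155882), I, Pow(2458, Rational(1, 2)))) ≈ Add(0.0046773, Mul(6.6420e-7, I))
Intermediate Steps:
y = Mul(2, I, Pow(2458, Rational(1, 2))) (y = Pow(-9832, Rational(1, 2)) = Mul(2, I, Pow(2458, Rational(1, 2))) ≈ Mul(99.156, I))
Function('o')(Z) = Mul(2, Z)
a = Add(Rational(6202, 1633), Mul(Rational(-1, 1633), I, Pow(2458, Rational(1, 2)))) (a = Mul(Add(Mul(2, I, Pow(2458, Rational(1, 2))), -12404), Pow(Add(6770, -10036), -1)) = Mul(Add(-12404, Mul(2, I, Pow(2458, Rational(1, 2)))), Pow(-3266, -1)) = Mul(Add(-12404, Mul(2, I, Pow(2458, Rational(1, 2)))), Rational(-1, 3266)) = Add(Rational(6202, 1633), Mul(Rational(-1, 1633), I, Pow(2458, Rational(1, 2)))) ≈ Add(3.7979, Mul(-0.030360, I)))
Pow(Add(Function('o')(Mul(5, 21)), a), -1) = Pow(Add(Mul(2, Mul(5, 21)), Add(Rational(6202, 1633), Mul(Rational(-1, 1633), I, Pow(2458, Rational(1, 2))))), -1) = Pow(Add(Mul(2, 105), Add(Rational(6202, 1633), Mul(Rational(-1, 1633), I, Pow(2458, Rational(1, 2))))), -1) = Pow(Add(210, Add(Rational(6202, 1633), Mul(Rational(-1, 1633), I, Pow(2458, Rational(1, 2))))), -1) = Pow(Add(Rational(349132, 1633), Mul(Rational(-1, 1633), I, Pow(2458, Rational(1, 2)))), -1)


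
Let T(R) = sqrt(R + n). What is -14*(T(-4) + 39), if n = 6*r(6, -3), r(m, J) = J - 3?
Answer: -546 - 28*I*sqrt(10) ≈ -546.0 - 88.544*I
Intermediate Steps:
r(m, J) = -3 + J
n = -36 (n = 6*(-3 - 3) = 6*(-6) = -36)
T(R) = sqrt(-36 + R) (T(R) = sqrt(R - 36) = sqrt(-36 + R))
-14*(T(-4) + 39) = -14*(sqrt(-36 - 4) + 39) = -14*(sqrt(-40) + 39) = -14*(2*I*sqrt(10) + 39) = -14*(39 + 2*I*sqrt(10)) = -546 - 28*I*sqrt(10)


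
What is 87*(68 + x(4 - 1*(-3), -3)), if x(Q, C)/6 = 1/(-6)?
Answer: 5829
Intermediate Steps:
x(Q, C) = -1 (x(Q, C) = 6/(-6) = 6*(-1/6) = -1)
87*(68 + x(4 - 1*(-3), -3)) = 87*(68 - 1) = 87*67 = 5829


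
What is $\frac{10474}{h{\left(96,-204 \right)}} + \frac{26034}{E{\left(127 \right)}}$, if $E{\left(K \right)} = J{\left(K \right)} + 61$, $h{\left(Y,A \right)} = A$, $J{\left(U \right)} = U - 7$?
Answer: $\frac{1707571}{18462} \approx 92.491$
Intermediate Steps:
$J{\left(U \right)} = -7 + U$
$E{\left(K \right)} = 54 + K$ ($E{\left(K \right)} = \left(-7 + K\right) + 61 = 54 + K$)
$\frac{10474}{h{\left(96,-204 \right)}} + \frac{26034}{E{\left(127 \right)}} = \frac{10474}{-204} + \frac{26034}{54 + 127} = 10474 \left(- \frac{1}{204}\right) + \frac{26034}{181} = - \frac{5237}{102} + 26034 \cdot \frac{1}{181} = - \frac{5237}{102} + \frac{26034}{181} = \frac{1707571}{18462}$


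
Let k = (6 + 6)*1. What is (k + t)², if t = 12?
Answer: 576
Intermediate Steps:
k = 12 (k = 12*1 = 12)
(k + t)² = (12 + 12)² = 24² = 576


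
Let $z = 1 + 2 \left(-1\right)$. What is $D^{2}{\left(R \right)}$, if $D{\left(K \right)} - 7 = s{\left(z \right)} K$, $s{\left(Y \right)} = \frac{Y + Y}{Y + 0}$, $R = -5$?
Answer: $9$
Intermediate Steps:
$z = -1$ ($z = 1 - 2 = -1$)
$s{\left(Y \right)} = 2$ ($s{\left(Y \right)} = \frac{2 Y}{Y} = 2$)
$D{\left(K \right)} = 7 + 2 K$
$D^{2}{\left(R \right)} = \left(7 + 2 \left(-5\right)\right)^{2} = \left(7 - 10\right)^{2} = \left(-3\right)^{2} = 9$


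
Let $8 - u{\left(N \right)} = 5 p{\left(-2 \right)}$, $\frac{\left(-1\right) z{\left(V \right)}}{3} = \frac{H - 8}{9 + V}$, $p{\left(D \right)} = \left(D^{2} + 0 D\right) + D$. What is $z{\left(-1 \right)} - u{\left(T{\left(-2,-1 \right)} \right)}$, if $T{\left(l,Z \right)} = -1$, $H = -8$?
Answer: $8$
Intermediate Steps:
$p{\left(D \right)} = D + D^{2}$ ($p{\left(D \right)} = \left(D^{2} + 0\right) + D = D^{2} + D = D + D^{2}$)
$z{\left(V \right)} = \frac{48}{9 + V}$ ($z{\left(V \right)} = - 3 \frac{-8 - 8}{9 + V} = - 3 \left(- \frac{16}{9 + V}\right) = \frac{48}{9 + V}$)
$u{\left(N \right)} = -2$ ($u{\left(N \right)} = 8 - 5 \left(- 2 \left(1 - 2\right)\right) = 8 - 5 \left(\left(-2\right) \left(-1\right)\right) = 8 - 5 \cdot 2 = 8 - 10 = -2$)
$z{\left(-1 \right)} - u{\left(T{\left(-2,-1 \right)} \right)} = \frac{48}{9 - 1} - -2 = \frac{48}{8} + 2 = 48 \cdot \frac{1}{8} + 2 = 6 + 2 = 8$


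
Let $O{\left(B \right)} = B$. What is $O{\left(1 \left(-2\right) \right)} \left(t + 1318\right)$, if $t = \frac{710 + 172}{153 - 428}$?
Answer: $- \frac{723136}{275} \approx -2629.6$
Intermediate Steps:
$t = - \frac{882}{275}$ ($t = \frac{882}{-275} = 882 \left(- \frac{1}{275}\right) = - \frac{882}{275} \approx -3.2073$)
$O{\left(1 \left(-2\right) \right)} \left(t + 1318\right) = 1 \left(-2\right) \left(- \frac{882}{275} + 1318\right) = \left(-2\right) \frac{361568}{275} = - \frac{723136}{275}$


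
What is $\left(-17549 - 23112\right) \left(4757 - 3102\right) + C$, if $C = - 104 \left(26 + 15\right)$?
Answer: $-67298219$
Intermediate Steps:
$C = -4264$ ($C = \left(-104\right) 41 = -4264$)
$\left(-17549 - 23112\right) \left(4757 - 3102\right) + C = \left(-17549 - 23112\right) \left(4757 - 3102\right) - 4264 = \left(-40661\right) 1655 - 4264 = -67293955 - 4264 = -67298219$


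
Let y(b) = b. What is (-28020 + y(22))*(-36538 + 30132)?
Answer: 179355188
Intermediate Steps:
(-28020 + y(22))*(-36538 + 30132) = (-28020 + 22)*(-36538 + 30132) = -27998*(-6406) = 179355188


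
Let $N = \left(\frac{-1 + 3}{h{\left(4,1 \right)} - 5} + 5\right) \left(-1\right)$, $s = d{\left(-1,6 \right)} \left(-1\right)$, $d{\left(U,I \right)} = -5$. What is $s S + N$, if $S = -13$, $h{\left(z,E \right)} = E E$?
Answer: $- \frac{139}{2} \approx -69.5$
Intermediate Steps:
$h{\left(z,E \right)} = E^{2}$
$s = 5$ ($s = \left(-5\right) \left(-1\right) = 5$)
$N = - \frac{9}{2}$ ($N = \left(\frac{-1 + 3}{1^{2} - 5} + 5\right) \left(-1\right) = \left(\frac{2}{1 - 5} + 5\right) \left(-1\right) = \left(\frac{2}{-4} + 5\right) \left(-1\right) = \left(2 \left(- \frac{1}{4}\right) + 5\right) \left(-1\right) = \left(- \frac{1}{2} + 5\right) \left(-1\right) = \frac{9}{2} \left(-1\right) = - \frac{9}{2} \approx -4.5$)
$s S + N = 5 \left(-13\right) - \frac{9}{2} = -65 - \frac{9}{2} = - \frac{139}{2}$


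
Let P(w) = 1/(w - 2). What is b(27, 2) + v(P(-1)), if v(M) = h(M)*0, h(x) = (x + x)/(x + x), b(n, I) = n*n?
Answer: 729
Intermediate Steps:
b(n, I) = n²
h(x) = 1 (h(x) = (2*x)/((2*x)) = (2*x)*(1/(2*x)) = 1)
P(w) = 1/(-2 + w)
v(M) = 0 (v(M) = 1*0 = 0)
b(27, 2) + v(P(-1)) = 27² + 0 = 729 + 0 = 729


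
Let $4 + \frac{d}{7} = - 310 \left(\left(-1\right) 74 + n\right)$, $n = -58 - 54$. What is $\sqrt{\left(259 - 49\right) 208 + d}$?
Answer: $14 \sqrt{2282} \approx 668.78$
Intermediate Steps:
$n = -112$ ($n = -58 - 54 = -112$)
$d = 403592$ ($d = -28 + 7 \left(- 310 \left(\left(-1\right) 74 - 112\right)\right) = -28 + 7 \left(- 310 \left(-74 - 112\right)\right) = -28 + 7 \left(\left(-310\right) \left(-186\right)\right) = -28 + 7 \cdot 57660 = -28 + 403620 = 403592$)
$\sqrt{\left(259 - 49\right) 208 + d} = \sqrt{\left(259 - 49\right) 208 + 403592} = \sqrt{210 \cdot 208 + 403592} = \sqrt{43680 + 403592} = \sqrt{447272} = 14 \sqrt{2282}$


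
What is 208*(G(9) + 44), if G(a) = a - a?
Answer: 9152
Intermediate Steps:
G(a) = 0
208*(G(9) + 44) = 208*(0 + 44) = 208*44 = 9152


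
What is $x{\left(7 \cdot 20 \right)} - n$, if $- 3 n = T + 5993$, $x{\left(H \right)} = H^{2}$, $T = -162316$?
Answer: $- \frac{97523}{3} \approx -32508.0$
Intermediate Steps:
$n = \frac{156323}{3}$ ($n = - \frac{-162316 + 5993}{3} = \left(- \frac{1}{3}\right) \left(-156323\right) = \frac{156323}{3} \approx 52108.0$)
$x{\left(7 \cdot 20 \right)} - n = \left(7 \cdot 20\right)^{2} - \frac{156323}{3} = 140^{2} - \frac{156323}{3} = 19600 - \frac{156323}{3} = - \frac{97523}{3}$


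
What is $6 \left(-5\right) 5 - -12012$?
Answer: $11862$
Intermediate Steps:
$6 \left(-5\right) 5 - -12012 = \left(-30\right) 5 + 12012 = -150 + 12012 = 11862$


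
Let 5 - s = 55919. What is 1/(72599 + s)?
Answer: 1/16685 ≈ 5.9934e-5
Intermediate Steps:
s = -55914 (s = 5 - 1*55919 = 5 - 55919 = -55914)
1/(72599 + s) = 1/(72599 - 55914) = 1/16685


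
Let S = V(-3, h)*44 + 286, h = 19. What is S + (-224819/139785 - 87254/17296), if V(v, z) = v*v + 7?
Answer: 1188729438293/1208860680 ≈ 983.35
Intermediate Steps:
V(v, z) = 7 + v**2 (V(v, z) = v**2 + 7 = 7 + v**2)
S = 990 (S = (7 + (-3)**2)*44 + 286 = (7 + 9)*44 + 286 = 16*44 + 286 = 704 + 286 = 990)
S + (-224819/139785 - 87254/17296) = 990 + (-224819/139785 - 87254/17296) = 990 + (-224819*1/139785 - 87254*1/17296) = 990 + (-224819/139785 - 43627/8648) = 990 - 8042634907/1208860680 = 1188729438293/1208860680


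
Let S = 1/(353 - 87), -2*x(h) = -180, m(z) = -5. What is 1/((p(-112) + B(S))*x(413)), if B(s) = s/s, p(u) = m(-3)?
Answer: -1/360 ≈ -0.0027778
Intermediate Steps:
x(h) = 90 (x(h) = -½*(-180) = 90)
S = 1/266 ≈ 0.0037594
p(u) = -5
B(s) = 1
1/((p(-112) + B(S))*x(413)) = 1/((-5 + 1)*90) = (1/90)/(-4) = -¼*1/90 = -1/360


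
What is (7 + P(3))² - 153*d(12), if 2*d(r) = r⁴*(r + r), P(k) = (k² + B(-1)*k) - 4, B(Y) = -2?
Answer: -38071260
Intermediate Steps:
P(k) = -4 + k² - 2*k (P(k) = (k² - 2*k) - 4 = -4 + k² - 2*k)
d(r) = r⁵ (d(r) = (r⁴*(r + r))/2 = (r⁴*(2*r))/2 = (2*r⁵)/2 = r⁵)
(7 + P(3))² - 153*d(12) = (7 + (-4 + 3² - 2*3))² - 153*12⁵ = (7 + (-4 + 9 - 6))² - 153*248832 = (7 - 1)² - 38071296 = 6² - 38071296 = 36 - 38071296 = -38071260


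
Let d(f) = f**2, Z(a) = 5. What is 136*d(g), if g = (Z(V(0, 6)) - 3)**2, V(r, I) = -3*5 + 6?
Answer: 2176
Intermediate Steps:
V(r, I) = -9 (V(r, I) = -15 + 6 = -9)
g = 4 (g = (5 - 3)**2 = 2**2 = 4)
136*d(g) = 136*4**2 = 136*16 = 2176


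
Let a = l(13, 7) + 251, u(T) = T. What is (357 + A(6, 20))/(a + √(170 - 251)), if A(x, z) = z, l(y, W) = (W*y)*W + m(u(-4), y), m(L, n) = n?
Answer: 339677/811882 - 3393*I/811882 ≈ 0.41838 - 0.0041792*I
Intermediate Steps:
l(y, W) = y + y*W² (l(y, W) = (W*y)*W + y = y*W² + y = y + y*W²)
a = 901 (a = 13*(1 + 7²) + 251 = 13*(1 + 49) + 251 = 13*50 + 251 = 650 + 251 = 901)
(357 + A(6, 20))/(a + √(170 - 251)) = (357 + 20)/(901 + √(170 - 251)) = 377/(901 + √(-81)) = 377/(901 + 9*I) = 377*((901 - 9*I)/811882) = 377*(901 - 9*I)/811882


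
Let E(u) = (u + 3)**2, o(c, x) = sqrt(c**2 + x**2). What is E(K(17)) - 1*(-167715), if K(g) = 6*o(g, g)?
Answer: 188532 + 612*sqrt(2) ≈ 1.8940e+5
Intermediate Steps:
K(g) = 6*sqrt(2)*sqrt(g**2) (K(g) = 6*sqrt(g**2 + g**2) = 6*sqrt(2*g**2) = 6*(sqrt(2)*sqrt(g**2)) = 6*sqrt(2)*sqrt(g**2))
E(u) = (3 + u)**2
E(K(17)) - 1*(-167715) = (3 + 6*sqrt(2)*sqrt(17**2))**2 - 1*(-167715) = (3 + 6*sqrt(2)*sqrt(289))**2 + 167715 = (3 + 6*sqrt(2)*17)**2 + 167715 = (3 + 102*sqrt(2))**2 + 167715 = 167715 + (3 + 102*sqrt(2))**2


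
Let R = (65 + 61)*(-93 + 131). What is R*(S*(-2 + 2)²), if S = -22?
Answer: 0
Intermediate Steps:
R = 4788 (R = 126*38 = 4788)
R*(S*(-2 + 2)²) = 4788*(-22*(-2 + 2)²) = 4788*(-22*0²) = 4788*(-22*0) = 4788*0 = 0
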